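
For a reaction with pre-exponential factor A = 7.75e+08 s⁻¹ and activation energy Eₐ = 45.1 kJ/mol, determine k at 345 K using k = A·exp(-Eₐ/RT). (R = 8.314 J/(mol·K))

1.15e+02 s⁻¹

Step 1: Use the Arrhenius equation: k = A × exp(-Eₐ/RT)
Step 2: Convert Eₐ to J/mol: 45.1 kJ/mol = 45100 J/mol
Step 3: Calculate the exponent: -Eₐ/(RT) = -45100/(8.314 × 345) = -15.72343
Step 4: k = 7.75e+08 × exp(-15.72343)
Step 5: k = 7.75e+08 × 1.48389e-07 = 1.1500e+02 s⁻¹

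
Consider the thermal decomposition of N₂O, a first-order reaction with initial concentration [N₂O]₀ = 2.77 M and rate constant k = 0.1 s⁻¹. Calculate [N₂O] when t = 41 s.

0.04591 M

Step 1: For a first-order reaction: [N₂O] = [N₂O]₀ × e^(-kt)
Step 2: [N₂O] = 2.77 × e^(-0.1 × 41)
Step 3: [N₂O] = 2.77 × e^(-4.1)
Step 4: [N₂O] = 2.77 × 0.0165727 = 0.04591 M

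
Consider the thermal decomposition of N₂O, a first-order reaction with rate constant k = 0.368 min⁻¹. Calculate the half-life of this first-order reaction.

1.884 min

Step 1: For a first-order reaction, t₁/₂ = ln(2)/k
Step 2: t₁/₂ = ln(2)/0.368
Step 3: t₁/₂ = 0.6931/0.368 = 1.884 min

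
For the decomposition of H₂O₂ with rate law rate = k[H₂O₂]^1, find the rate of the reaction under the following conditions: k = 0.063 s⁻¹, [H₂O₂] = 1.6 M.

0.1008 M/s

Step 1: Identify the rate law: rate = k[H₂O₂]^1
Step 2: Substitute values: rate = 0.063 × (1.6)^1
Step 3: Calculate: rate = 0.063 × 1.6 = 0.1008 M/s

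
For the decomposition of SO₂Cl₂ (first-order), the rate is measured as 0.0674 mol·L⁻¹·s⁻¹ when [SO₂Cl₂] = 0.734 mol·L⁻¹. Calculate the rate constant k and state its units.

0.09183 s⁻¹

Step 1: rate = k[SO₂Cl₂]^1, so k = rate / [SO₂Cl₂]^1.
Step 2: k = 0.0674 / (0.734)^1 = 0.0674 / 0.734.
Step 3: k = 0.09183 s⁻¹.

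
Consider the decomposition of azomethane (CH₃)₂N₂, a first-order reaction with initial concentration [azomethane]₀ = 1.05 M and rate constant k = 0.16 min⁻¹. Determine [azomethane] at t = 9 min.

0.2488 M

Step 1: For a first-order reaction: [azomethane] = [azomethane]₀ × e^(-kt)
Step 2: [azomethane] = 1.05 × e^(-0.16 × 9)
Step 3: [azomethane] = 1.05 × e^(-1.44)
Step 4: [azomethane] = 1.05 × 0.236928 = 0.2488 M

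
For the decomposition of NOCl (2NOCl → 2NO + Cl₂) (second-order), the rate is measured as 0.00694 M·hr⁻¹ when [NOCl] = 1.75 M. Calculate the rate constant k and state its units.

0.002266 M⁻¹·hr⁻¹

Step 1: rate = k[NOCl]^2, so k = rate / [NOCl]^2.
Step 2: k = 0.00694 / (1.75)^2 = 0.00694 / 3.062.
Step 3: k = 0.002266 M⁻¹·hr⁻¹.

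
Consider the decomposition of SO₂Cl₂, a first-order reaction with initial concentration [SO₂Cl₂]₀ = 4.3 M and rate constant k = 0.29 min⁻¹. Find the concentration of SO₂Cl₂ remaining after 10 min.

0.2366 M

Step 1: For a first-order reaction: [SO₂Cl₂] = [SO₂Cl₂]₀ × e^(-kt)
Step 2: [SO₂Cl₂] = 4.3 × e^(-0.29 × 10)
Step 3: [SO₂Cl₂] = 4.3 × e^(-2.9)
Step 4: [SO₂Cl₂] = 4.3 × 0.0550232 = 0.2366 M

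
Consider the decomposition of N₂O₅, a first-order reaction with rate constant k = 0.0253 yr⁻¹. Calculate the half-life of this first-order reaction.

27.4 yr

Step 1: For a first-order reaction, t₁/₂ = ln(2)/k
Step 2: t₁/₂ = ln(2)/0.0253
Step 3: t₁/₂ = 0.6931/0.0253 = 27.4 yr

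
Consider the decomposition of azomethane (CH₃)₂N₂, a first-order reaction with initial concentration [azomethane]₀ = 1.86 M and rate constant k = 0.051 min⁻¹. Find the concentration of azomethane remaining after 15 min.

0.8655 M

Step 1: For a first-order reaction: [azomethane] = [azomethane]₀ × e^(-kt)
Step 2: [azomethane] = 1.86 × e^(-0.051 × 15)
Step 3: [azomethane] = 1.86 × e^(-0.765)
Step 4: [azomethane] = 1.86 × 0.465334 = 0.8655 M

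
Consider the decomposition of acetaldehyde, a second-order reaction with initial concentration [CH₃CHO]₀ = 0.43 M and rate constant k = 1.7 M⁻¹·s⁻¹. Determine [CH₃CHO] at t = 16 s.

0.03387 M

Step 1: For a second-order reaction: 1/[CH₃CHO] = 1/[CH₃CHO]₀ + kt
Step 2: 1/[CH₃CHO] = 1/0.43 + 1.7 × 16
Step 3: 1/[CH₃CHO] = 2.326 + 27.2 = 29.53
Step 4: [CH₃CHO] = 1/29.53 = 0.03387 M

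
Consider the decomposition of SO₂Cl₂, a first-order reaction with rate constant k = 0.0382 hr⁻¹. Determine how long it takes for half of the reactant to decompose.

18.15 hr

Step 1: For a first-order reaction, t₁/₂ = ln(2)/k
Step 2: t₁/₂ = ln(2)/0.0382
Step 3: t₁/₂ = 0.6931/0.0382 = 18.15 hr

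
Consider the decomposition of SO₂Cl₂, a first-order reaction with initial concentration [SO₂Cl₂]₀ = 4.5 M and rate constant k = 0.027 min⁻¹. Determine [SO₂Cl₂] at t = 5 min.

3.932 M

Step 1: For a first-order reaction: [SO₂Cl₂] = [SO₂Cl₂]₀ × e^(-kt)
Step 2: [SO₂Cl₂] = 4.5 × e^(-0.027 × 5)
Step 3: [SO₂Cl₂] = 4.5 × e^(-0.135)
Step 4: [SO₂Cl₂] = 4.5 × 0.873716 = 3.932 M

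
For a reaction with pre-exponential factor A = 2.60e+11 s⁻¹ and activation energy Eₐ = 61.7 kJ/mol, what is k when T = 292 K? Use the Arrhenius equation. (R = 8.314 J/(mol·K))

2.38e+00 s⁻¹

Step 1: Use the Arrhenius equation: k = A × exp(-Eₐ/RT)
Step 2: Convert Eₐ to J/mol: 61.7 kJ/mol = 61700 J/mol
Step 3: Calculate the exponent: -Eₐ/(RT) = -61700/(8.314 × 292) = -25.41513
Step 4: k = 2.60e+11 × exp(-25.41513)
Step 5: k = 2.60e+11 × 9.16958e-12 = 2.3841e+00 s⁻¹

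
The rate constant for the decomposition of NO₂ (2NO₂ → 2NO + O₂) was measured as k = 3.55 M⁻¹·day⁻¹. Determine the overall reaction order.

second order (2)

Step 1: The units of k for an nth-order reaction are (concentration)^(1-n)·(time)⁻¹.
Step 2: Here k has units M⁻¹·day⁻¹, so the concentration exponent is -1.
Step 3: 1 - n = -1 ⇒ n = 2. The reaction is second order.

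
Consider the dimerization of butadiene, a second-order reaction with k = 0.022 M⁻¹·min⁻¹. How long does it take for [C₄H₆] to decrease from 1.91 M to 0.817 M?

31.84 min

Step 1: For second-order: t = (1/[C₄H₆] - 1/[C₄H₆]₀)/k
Step 2: t = (1/0.817 - 1/1.91)/0.022
Step 3: t = (1.224 - 0.5236)/0.022
Step 4: t = 0.7004/0.022 = 31.84 min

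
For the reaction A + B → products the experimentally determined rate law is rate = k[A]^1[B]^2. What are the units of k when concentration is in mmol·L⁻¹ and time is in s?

(mmol·L⁻¹)⁻²·s⁻¹

Step 1: Overall order = 1 + 2 = 3.
Step 2: rate has units mmol·L⁻¹·s⁻¹; [A]^1[B]^2 has units (mmol·L⁻¹)^3.
Step 3: k = rate/([A]^1[B]^2), so units of k = (mmol·L⁻¹)^(1-3)·s⁻¹ = (mmol·L⁻¹)⁻²·s⁻¹.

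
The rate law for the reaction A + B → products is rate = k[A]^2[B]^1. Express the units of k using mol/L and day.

(mol/L)⁻²·day⁻¹

Step 1: Overall order = 2 + 1 = 3.
Step 2: rate has units mol/L·day⁻¹; [A]^2[B]^1 has units (mol/L)^3.
Step 3: k = rate/([A]^2[B]^1), so units of k = (mol/L)^(1-3)·day⁻¹ = (mol/L)⁻²·day⁻¹.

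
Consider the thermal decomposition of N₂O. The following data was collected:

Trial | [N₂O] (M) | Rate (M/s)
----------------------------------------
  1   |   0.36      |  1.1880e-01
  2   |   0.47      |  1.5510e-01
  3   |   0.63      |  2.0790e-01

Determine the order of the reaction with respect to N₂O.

first order (1)

Step 1: Compare trials to find order n where rate₂/rate₁ = ([N₂O]₂/[N₂O]₁)^n
Step 2: rate₂/rate₁ = 1.5510e-01/1.1880e-01 = 1.306
Step 3: [N₂O]₂/[N₂O]₁ = 0.47/0.36 = 1.306
Step 4: n = ln(1.306)/ln(1.306) = 1.00 ≈ 1
Step 5: The reaction is first order in N₂O.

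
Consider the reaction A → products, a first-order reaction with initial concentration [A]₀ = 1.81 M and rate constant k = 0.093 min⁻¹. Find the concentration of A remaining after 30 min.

0.1112 M

Step 1: For a first-order reaction: [A] = [A]₀ × e^(-kt)
Step 2: [A] = 1.81 × e^(-0.093 × 30)
Step 3: [A] = 1.81 × e^(-2.79)
Step 4: [A] = 1.81 × 0.0614212 = 0.1112 M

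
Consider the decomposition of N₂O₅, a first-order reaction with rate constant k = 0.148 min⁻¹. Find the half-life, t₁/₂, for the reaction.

4.683 min

Step 1: For a first-order reaction, t₁/₂ = ln(2)/k
Step 2: t₁/₂ = ln(2)/0.148
Step 3: t₁/₂ = 0.6931/0.148 = 4.683 min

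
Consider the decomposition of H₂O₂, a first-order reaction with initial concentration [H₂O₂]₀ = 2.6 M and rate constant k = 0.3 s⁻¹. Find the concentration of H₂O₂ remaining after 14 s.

0.03899 M

Step 1: For a first-order reaction: [H₂O₂] = [H₂O₂]₀ × e^(-kt)
Step 2: [H₂O₂] = 2.6 × e^(-0.3 × 14)
Step 3: [H₂O₂] = 2.6 × e^(-4.2)
Step 4: [H₂O₂] = 2.6 × 0.0149956 = 0.03899 M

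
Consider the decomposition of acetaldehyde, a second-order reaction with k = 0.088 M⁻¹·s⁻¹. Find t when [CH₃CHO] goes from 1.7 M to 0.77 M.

8.073 s

Step 1: For second-order: t = (1/[CH₃CHO] - 1/[CH₃CHO]₀)/k
Step 2: t = (1/0.77 - 1/1.7)/0.088
Step 3: t = (1.299 - 0.5882)/0.088
Step 4: t = 0.7105/0.088 = 8.073 s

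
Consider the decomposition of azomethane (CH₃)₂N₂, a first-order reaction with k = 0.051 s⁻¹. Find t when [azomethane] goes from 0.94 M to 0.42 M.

15.8 s

Step 1: For first-order: t = ln([azomethane]₀/[azomethane])/k
Step 2: t = ln(0.94/0.42)/0.051
Step 3: t = ln(2.238)/0.051
Step 4: t = 0.8056/0.051 = 15.8 s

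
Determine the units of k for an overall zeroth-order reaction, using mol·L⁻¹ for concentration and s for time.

mol·L⁻¹·s⁻¹

Step 1: For overall order n, rate = k × (concentration)^n.
Step 2: Rate has units mol·L⁻¹·s⁻¹; concentration term has units (mol·L⁻¹)^0.
Step 3: k = rate / (concentration)^n, so units of k = (mol·L⁻¹)^(1-0)·s⁻¹ = mol·L⁻¹·s⁻¹.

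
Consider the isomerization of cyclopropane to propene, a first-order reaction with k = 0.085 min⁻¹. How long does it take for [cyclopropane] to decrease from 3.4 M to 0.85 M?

16.31 min

Step 1: For first-order: t = ln([cyclopropane]₀/[cyclopropane])/k
Step 2: t = ln(3.4/0.85)/0.085
Step 3: t = ln(4)/0.085
Step 4: t = 1.386/0.085 = 16.31 min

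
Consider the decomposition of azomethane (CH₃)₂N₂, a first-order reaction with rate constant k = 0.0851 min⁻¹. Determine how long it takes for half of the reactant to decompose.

8.145 min

Step 1: For a first-order reaction, t₁/₂ = ln(2)/k
Step 2: t₁/₂ = ln(2)/0.0851
Step 3: t₁/₂ = 0.6931/0.0851 = 8.145 min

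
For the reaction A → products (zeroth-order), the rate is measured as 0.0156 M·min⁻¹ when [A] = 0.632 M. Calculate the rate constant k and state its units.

0.0156 M·min⁻¹

Step 1: For a zeroth-order reaction, rate = k (independent of concentration).
Step 2: k = rate = 0.0156 M·min⁻¹.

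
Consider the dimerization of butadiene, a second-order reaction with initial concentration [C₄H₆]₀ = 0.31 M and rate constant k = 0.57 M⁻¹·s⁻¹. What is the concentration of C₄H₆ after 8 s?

0.1284 M

Step 1: For a second-order reaction: 1/[C₄H₆] = 1/[C₄H₆]₀ + kt
Step 2: 1/[C₄H₆] = 1/0.31 + 0.57 × 8
Step 3: 1/[C₄H₆] = 3.226 + 4.56 = 7.786
Step 4: [C₄H₆] = 1/7.786 = 0.1284 M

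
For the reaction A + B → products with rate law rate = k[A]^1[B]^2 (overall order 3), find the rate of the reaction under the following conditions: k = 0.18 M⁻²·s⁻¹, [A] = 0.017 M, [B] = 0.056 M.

9.596e-06 M/s

Step 1: The rate law is rate = k[A]^1[B]^2, overall order = 1+2 = 3
Step 2: Substitute values: rate = 0.18 × (0.017)^1 × (0.056)^2
Step 3: rate = 0.18 × 0.017 × 0.003136 = 9.59616e-06 M/s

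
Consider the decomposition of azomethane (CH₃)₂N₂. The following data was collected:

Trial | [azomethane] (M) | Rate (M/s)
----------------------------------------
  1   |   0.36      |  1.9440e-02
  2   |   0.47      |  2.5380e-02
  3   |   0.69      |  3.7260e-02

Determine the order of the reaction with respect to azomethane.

first order (1)

Step 1: Compare trials to find order n where rate₂/rate₁ = ([azomethane]₂/[azomethane]₁)^n
Step 2: rate₂/rate₁ = 2.5380e-02/1.9440e-02 = 1.306
Step 3: [azomethane]₂/[azomethane]₁ = 0.47/0.36 = 1.306
Step 4: n = ln(1.306)/ln(1.306) = 1.00 ≈ 1
Step 5: The reaction is first order in azomethane.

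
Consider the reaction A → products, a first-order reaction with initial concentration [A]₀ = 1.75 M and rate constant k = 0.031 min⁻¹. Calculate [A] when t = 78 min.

0.1559 M

Step 1: For a first-order reaction: [A] = [A]₀ × e^(-kt)
Step 2: [A] = 1.75 × e^(-0.031 × 78)
Step 3: [A] = 1.75 × e^(-2.418)
Step 4: [A] = 1.75 × 0.0890996 = 0.1559 M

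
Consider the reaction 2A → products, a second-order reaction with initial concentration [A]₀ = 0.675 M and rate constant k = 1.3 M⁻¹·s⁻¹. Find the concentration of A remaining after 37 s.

0.02017 M

Step 1: For a second-order reaction: 1/[A] = 1/[A]₀ + kt
Step 2: 1/[A] = 1/0.675 + 1.3 × 37
Step 3: 1/[A] = 1.481 + 48.1 = 49.58
Step 4: [A] = 1/49.58 = 0.02017 M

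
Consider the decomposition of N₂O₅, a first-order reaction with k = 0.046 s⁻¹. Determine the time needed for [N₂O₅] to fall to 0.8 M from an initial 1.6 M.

15.07 s

Step 1: For first-order: t = ln([N₂O₅]₀/[N₂O₅])/k
Step 2: t = ln(1.6/0.8)/0.046
Step 3: t = ln(2)/0.046
Step 4: t = 0.6931/0.046 = 15.07 s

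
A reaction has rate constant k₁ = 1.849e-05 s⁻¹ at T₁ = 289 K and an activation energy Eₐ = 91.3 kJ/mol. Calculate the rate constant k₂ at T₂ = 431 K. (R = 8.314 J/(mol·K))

5.057e+00 s⁻¹

Step 1: Use the two-temperature Arrhenius form: ln(k₂/k₁) = -Eₐ/R × (1/T₂ - 1/T₁)
Step 2: Convert Eₐ to J/mol: 91.3 kJ/mol = 91300 J/mol
Step 3: 1/T₂ - 1/T₁ = 1/431 - 1/289 = -1.140022e-03 K⁻¹
Step 4: ln(k₂/k₁) = -91300/8.314 × -1.140022e-03 = 12.51913
Step 5: k₂ = k₁ × exp(12.51913) = 1.849e-05 × 2.73520e+05 = 5.057e+00 s⁻¹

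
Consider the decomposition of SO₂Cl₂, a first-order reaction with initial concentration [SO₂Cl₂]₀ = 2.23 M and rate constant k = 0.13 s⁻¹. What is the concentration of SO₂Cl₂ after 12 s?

0.4686 M

Step 1: For a first-order reaction: [SO₂Cl₂] = [SO₂Cl₂]₀ × e^(-kt)
Step 2: [SO₂Cl₂] = 2.23 × e^(-0.13 × 12)
Step 3: [SO₂Cl₂] = 2.23 × e^(-1.56)
Step 4: [SO₂Cl₂] = 2.23 × 0.210136 = 0.4686 M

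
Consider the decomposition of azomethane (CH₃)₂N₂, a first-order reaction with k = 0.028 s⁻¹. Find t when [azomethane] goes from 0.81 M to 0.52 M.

15.83 s

Step 1: For first-order: t = ln([azomethane]₀/[azomethane])/k
Step 2: t = ln(0.81/0.52)/0.028
Step 3: t = ln(1.558)/0.028
Step 4: t = 0.4432/0.028 = 15.83 s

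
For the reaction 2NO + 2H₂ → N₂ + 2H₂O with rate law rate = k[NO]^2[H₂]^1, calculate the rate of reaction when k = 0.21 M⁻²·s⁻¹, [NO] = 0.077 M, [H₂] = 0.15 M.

0.0001868 M/s

Step 1: The rate law is rate = k[NO]^2[H₂]^1
Step 2: Substitute: rate = 0.21 × (0.077)^2 × (0.15)^1
Step 3: rate = 0.21 × 0.005929 × 0.15 = 0.000186763 M/s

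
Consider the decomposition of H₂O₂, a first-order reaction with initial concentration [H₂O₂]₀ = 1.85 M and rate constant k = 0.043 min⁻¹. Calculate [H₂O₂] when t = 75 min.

0.07355 M

Step 1: For a first-order reaction: [H₂O₂] = [H₂O₂]₀ × e^(-kt)
Step 2: [H₂O₂] = 1.85 × e^(-0.043 × 75)
Step 3: [H₂O₂] = 1.85 × e^(-3.225)
Step 4: [H₂O₂] = 1.85 × 0.0397558 = 0.07355 M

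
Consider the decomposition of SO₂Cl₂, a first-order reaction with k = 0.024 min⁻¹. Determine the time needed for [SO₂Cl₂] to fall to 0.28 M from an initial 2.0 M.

81.92 min

Step 1: For first-order: t = ln([SO₂Cl₂]₀/[SO₂Cl₂])/k
Step 2: t = ln(2.0/0.28)/0.024
Step 3: t = ln(7.143)/0.024
Step 4: t = 1.966/0.024 = 81.92 min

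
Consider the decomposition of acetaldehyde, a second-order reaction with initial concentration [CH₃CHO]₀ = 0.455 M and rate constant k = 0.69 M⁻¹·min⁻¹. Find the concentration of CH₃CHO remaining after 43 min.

0.03138 M

Step 1: For a second-order reaction: 1/[CH₃CHO] = 1/[CH₃CHO]₀ + kt
Step 2: 1/[CH₃CHO] = 1/0.455 + 0.69 × 43
Step 3: 1/[CH₃CHO] = 2.198 + 29.67 = 31.87
Step 4: [CH₃CHO] = 1/31.87 = 0.03138 M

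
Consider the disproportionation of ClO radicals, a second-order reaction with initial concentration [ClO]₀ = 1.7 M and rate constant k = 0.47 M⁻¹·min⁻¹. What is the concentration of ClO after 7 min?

0.2578 M

Step 1: For a second-order reaction: 1/[ClO] = 1/[ClO]₀ + kt
Step 2: 1/[ClO] = 1/1.7 + 0.47 × 7
Step 3: 1/[ClO] = 0.5882 + 3.29 = 3.878
Step 4: [ClO] = 1/3.878 = 0.2578 M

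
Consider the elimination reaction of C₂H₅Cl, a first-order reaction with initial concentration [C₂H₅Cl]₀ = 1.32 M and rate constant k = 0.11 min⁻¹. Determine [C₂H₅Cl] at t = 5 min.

0.7616 M

Step 1: For a first-order reaction: [C₂H₅Cl] = [C₂H₅Cl]₀ × e^(-kt)
Step 2: [C₂H₅Cl] = 1.32 × e^(-0.11 × 5)
Step 3: [C₂H₅Cl] = 1.32 × e^(-0.55)
Step 4: [C₂H₅Cl] = 1.32 × 0.57695 = 0.7616 M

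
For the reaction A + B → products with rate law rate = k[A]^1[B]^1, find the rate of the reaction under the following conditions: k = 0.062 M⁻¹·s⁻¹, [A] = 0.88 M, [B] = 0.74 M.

0.04037 M/s

Step 1: The rate law is rate = k[A]^1[B]^1
Step 2: Substitute: rate = 0.062 × (0.88)^1 × (0.74)^1
Step 3: rate = 0.062 × 0.88 × 0.74 = 0.0403744 M/s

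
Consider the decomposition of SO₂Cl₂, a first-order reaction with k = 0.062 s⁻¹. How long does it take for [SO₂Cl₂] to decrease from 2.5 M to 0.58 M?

23.56 s

Step 1: For first-order: t = ln([SO₂Cl₂]₀/[SO₂Cl₂])/k
Step 2: t = ln(2.5/0.58)/0.062
Step 3: t = ln(4.31)/0.062
Step 4: t = 1.461/0.062 = 23.56 s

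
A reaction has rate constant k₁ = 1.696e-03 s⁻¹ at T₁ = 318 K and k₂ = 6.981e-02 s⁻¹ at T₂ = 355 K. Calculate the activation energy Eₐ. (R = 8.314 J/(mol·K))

94.3 kJ/mol

Step 1: Use the two-temperature Arrhenius form: ln(k₂/k₁) = -Eₐ/R × (1/T₂ - 1/T₁)
Step 2: ln(k₂/k₁) = ln(6.981e-02/1.696e-03) = ln(41.1616) = 3.7175
Step 3: 1/T₂ - 1/T₁ = 1/355 - 1/318 = -3.277527e-04 K⁻¹
Step 4: Eₐ = -R × ln(k₂/k₁) / (1/T₂ - 1/T₁) = -8.314 × 3.7175 / -3.277527e-04
Step 5: Eₐ = 9.4301e+04 J/mol = 94.3 kJ/mol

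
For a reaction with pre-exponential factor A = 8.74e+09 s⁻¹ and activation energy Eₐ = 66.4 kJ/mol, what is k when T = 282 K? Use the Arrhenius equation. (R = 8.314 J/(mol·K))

4.38e-03 s⁻¹

Step 1: Use the Arrhenius equation: k = A × exp(-Eₐ/RT)
Step 2: Convert Eₐ to J/mol: 66.4 kJ/mol = 66400 J/mol
Step 3: Calculate the exponent: -Eₐ/(RT) = -66400/(8.314 × 282) = -28.32102
Step 4: k = 8.74e+09 × exp(-28.32102)
Step 5: k = 8.74e+09 × 5.01577e-13 = 4.3838e-03 s⁻¹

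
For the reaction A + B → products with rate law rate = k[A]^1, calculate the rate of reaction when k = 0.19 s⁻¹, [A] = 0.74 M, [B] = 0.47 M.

0.1406 M/s

Step 1: The rate law is rate = k[A]^1
Step 2: Note that the rate does not depend on [B] (zero order in B).
Step 3: rate = 0.19 × (0.74)^1 = 0.1406 M/s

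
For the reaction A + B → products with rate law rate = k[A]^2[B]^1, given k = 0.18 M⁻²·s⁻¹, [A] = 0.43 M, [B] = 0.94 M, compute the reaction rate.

0.03129 M/s

Step 1: The rate law is rate = k[A]^2[B]^1
Step 2: Substitute: rate = 0.18 × (0.43)^2 × (0.94)^1
Step 3: rate = 0.18 × 0.1849 × 0.94 = 0.0312851 M/s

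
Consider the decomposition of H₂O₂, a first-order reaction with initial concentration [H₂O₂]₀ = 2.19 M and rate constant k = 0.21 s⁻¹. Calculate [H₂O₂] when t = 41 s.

0.0003992 M

Step 1: For a first-order reaction: [H₂O₂] = [H₂O₂]₀ × e^(-kt)
Step 2: [H₂O₂] = 2.19 × e^(-0.21 × 41)
Step 3: [H₂O₂] = 2.19 × e^(-8.61)
Step 4: [H₂O₂] = 2.19 × 0.000182274 = 0.0003992 M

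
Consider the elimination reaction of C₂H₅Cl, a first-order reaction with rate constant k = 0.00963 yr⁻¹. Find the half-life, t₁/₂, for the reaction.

71.98 yr

Step 1: For a first-order reaction, t₁/₂ = ln(2)/k
Step 2: t₁/₂ = ln(2)/0.00963
Step 3: t₁/₂ = 0.6931/0.00963 = 71.98 yr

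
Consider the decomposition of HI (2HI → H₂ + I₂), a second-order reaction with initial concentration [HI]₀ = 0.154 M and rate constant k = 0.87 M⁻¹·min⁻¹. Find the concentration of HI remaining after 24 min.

0.03653 M

Step 1: For a second-order reaction: 1/[HI] = 1/[HI]₀ + kt
Step 2: 1/[HI] = 1/0.154 + 0.87 × 24
Step 3: 1/[HI] = 6.494 + 20.88 = 27.37
Step 4: [HI] = 1/27.37 = 0.03653 M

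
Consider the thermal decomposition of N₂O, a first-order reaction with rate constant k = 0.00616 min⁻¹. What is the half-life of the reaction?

112.5 min

Step 1: For a first-order reaction, t₁/₂ = ln(2)/k
Step 2: t₁/₂ = ln(2)/0.00616
Step 3: t₁/₂ = 0.6931/0.00616 = 112.5 min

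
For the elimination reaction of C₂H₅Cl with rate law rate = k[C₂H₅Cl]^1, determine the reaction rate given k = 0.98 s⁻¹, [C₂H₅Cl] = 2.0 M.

1.96 M/s

Step 1: Identify the rate law: rate = k[C₂H₅Cl]^1
Step 2: Substitute values: rate = 0.98 × (2.0)^1
Step 3: Calculate: rate = 0.98 × 2 = 1.96 M/s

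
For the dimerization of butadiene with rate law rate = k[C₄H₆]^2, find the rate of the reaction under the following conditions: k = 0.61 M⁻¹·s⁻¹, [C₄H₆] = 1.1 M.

0.7381 M/s

Step 1: Identify the rate law: rate = k[C₄H₆]^2
Step 2: Substitute values: rate = 0.61 × (1.1)^2
Step 3: Calculate: rate = 0.61 × 1.21 = 0.7381 M/s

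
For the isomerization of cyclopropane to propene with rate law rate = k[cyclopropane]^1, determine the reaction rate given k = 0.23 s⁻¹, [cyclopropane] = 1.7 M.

0.391 M/s

Step 1: Identify the rate law: rate = k[cyclopropane]^1
Step 2: Substitute values: rate = 0.23 × (1.7)^1
Step 3: Calculate: rate = 0.23 × 1.7 = 0.391 M/s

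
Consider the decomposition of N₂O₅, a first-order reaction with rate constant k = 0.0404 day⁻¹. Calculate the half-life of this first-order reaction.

17.16 day

Step 1: For a first-order reaction, t₁/₂ = ln(2)/k
Step 2: t₁/₂ = ln(2)/0.0404
Step 3: t₁/₂ = 0.6931/0.0404 = 17.16 day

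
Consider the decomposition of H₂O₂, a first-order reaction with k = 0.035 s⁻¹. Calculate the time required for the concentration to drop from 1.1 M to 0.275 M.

39.61 s

Step 1: For first-order: t = ln([H₂O₂]₀/[H₂O₂])/k
Step 2: t = ln(1.1/0.275)/0.035
Step 3: t = ln(4)/0.035
Step 4: t = 1.386/0.035 = 39.61 s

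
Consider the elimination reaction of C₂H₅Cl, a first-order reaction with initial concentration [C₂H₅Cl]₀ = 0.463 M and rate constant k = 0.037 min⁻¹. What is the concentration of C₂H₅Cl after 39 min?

0.1094 M

Step 1: For a first-order reaction: [C₂H₅Cl] = [C₂H₅Cl]₀ × e^(-kt)
Step 2: [C₂H₅Cl] = 0.463 × e^(-0.037 × 39)
Step 3: [C₂H₅Cl] = 0.463 × e^(-1.443)
Step 4: [C₂H₅Cl] = 0.463 × 0.236218 = 0.1094 M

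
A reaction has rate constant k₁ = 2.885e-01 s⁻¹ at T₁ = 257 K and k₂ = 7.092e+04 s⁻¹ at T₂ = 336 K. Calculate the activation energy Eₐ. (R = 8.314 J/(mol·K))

112.8 kJ/mol

Step 1: Use the two-temperature Arrhenius form: ln(k₂/k₁) = -Eₐ/R × (1/T₂ - 1/T₁)
Step 2: ln(k₂/k₁) = ln(7.092e+04/2.885e-01) = ln(245823) = 12.4124
Step 3: 1/T₂ - 1/T₁ = 1/336 - 1/257 = -9.148601e-04 K⁻¹
Step 4: Eₐ = -R × ln(k₂/k₁) / (1/T₂ - 1/T₁) = -8.314 × 12.4124 / -9.148601e-04
Step 5: Eₐ = 1.1280e+05 J/mol = 112.8 kJ/mol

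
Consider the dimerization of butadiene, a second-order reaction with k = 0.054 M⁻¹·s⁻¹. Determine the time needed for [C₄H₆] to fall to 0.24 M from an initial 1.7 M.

66.27 s

Step 1: For second-order: t = (1/[C₄H₆] - 1/[C₄H₆]₀)/k
Step 2: t = (1/0.24 - 1/1.7)/0.054
Step 3: t = (4.167 - 0.5882)/0.054
Step 4: t = 3.578/0.054 = 66.27 s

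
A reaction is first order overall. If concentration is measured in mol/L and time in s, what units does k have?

s⁻¹

Step 1: For overall order n, rate = k × (concentration)^n.
Step 2: Rate has units mol/L·s⁻¹; concentration term has units (mol/L)^1.
Step 3: k = rate / (concentration)^n, so units of k = (mol/L)^(1-1)·s⁻¹ = s⁻¹.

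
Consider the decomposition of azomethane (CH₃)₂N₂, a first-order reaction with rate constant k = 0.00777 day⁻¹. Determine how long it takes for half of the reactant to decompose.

89.21 day

Step 1: For a first-order reaction, t₁/₂ = ln(2)/k
Step 2: t₁/₂ = ln(2)/0.00777
Step 3: t₁/₂ = 0.6931/0.00777 = 89.21 day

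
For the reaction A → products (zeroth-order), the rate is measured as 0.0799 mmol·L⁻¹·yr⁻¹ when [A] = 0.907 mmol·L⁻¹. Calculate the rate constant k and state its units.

0.0799 mmol·L⁻¹·yr⁻¹

Step 1: For a zeroth-order reaction, rate = k (independent of concentration).
Step 2: k = rate = 0.0799 mmol·L⁻¹·yr⁻¹.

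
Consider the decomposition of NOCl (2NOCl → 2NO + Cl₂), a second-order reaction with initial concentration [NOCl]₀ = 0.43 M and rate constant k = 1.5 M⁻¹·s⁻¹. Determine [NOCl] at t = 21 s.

0.02956 M

Step 1: For a second-order reaction: 1/[NOCl] = 1/[NOCl]₀ + kt
Step 2: 1/[NOCl] = 1/0.43 + 1.5 × 21
Step 3: 1/[NOCl] = 2.326 + 31.5 = 33.83
Step 4: [NOCl] = 1/33.83 = 0.02956 M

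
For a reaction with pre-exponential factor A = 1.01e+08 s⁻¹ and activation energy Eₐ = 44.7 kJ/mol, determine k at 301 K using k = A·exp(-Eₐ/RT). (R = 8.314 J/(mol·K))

1.77e+00 s⁻¹

Step 1: Use the Arrhenius equation: k = A × exp(-Eₐ/RT)
Step 2: Convert Eₐ to J/mol: 44.7 kJ/mol = 44700 J/mol
Step 3: Calculate the exponent: -Eₐ/(RT) = -44700/(8.314 × 301) = -17.86204
Step 4: k = 1.01e+08 × exp(-17.86204)
Step 5: k = 1.01e+08 × 1.74829e-08 = 1.7658e+00 s⁻¹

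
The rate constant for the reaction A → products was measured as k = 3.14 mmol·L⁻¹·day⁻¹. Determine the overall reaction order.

zeroth order (0)

Step 1: The units of k for an nth-order reaction are (concentration)^(1-n)·(time)⁻¹.
Step 2: Here k has units mmol·L⁻¹·day⁻¹, so the concentration exponent is 1.
Step 3: 1 - n = 1 ⇒ n = 0. The reaction is zeroth order.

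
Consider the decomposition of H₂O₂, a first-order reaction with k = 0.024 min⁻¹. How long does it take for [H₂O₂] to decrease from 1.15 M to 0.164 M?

81.15 min

Step 1: For first-order: t = ln([H₂O₂]₀/[H₂O₂])/k
Step 2: t = ln(1.15/0.164)/0.024
Step 3: t = ln(7.012)/0.024
Step 4: t = 1.948/0.024 = 81.15 min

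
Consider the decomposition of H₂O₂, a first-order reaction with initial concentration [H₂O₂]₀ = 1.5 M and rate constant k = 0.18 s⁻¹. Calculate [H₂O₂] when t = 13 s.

0.1445 M

Step 1: For a first-order reaction: [H₂O₂] = [H₂O₂]₀ × e^(-kt)
Step 2: [H₂O₂] = 1.5 × e^(-0.18 × 13)
Step 3: [H₂O₂] = 1.5 × e^(-2.34)
Step 4: [H₂O₂] = 1.5 × 0.0963276 = 0.1445 M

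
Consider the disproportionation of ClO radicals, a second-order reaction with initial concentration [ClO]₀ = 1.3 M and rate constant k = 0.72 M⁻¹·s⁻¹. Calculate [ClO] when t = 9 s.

0.1379 M

Step 1: For a second-order reaction: 1/[ClO] = 1/[ClO]₀ + kt
Step 2: 1/[ClO] = 1/1.3 + 0.72 × 9
Step 3: 1/[ClO] = 0.7692 + 6.48 = 7.249
Step 4: [ClO] = 1/7.249 = 0.1379 M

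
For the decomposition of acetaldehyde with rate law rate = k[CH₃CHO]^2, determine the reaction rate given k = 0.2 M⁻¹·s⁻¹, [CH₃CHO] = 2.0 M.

0.8 M/s

Step 1: Identify the rate law: rate = k[CH₃CHO]^2
Step 2: Substitute values: rate = 0.2 × (2.0)^2
Step 3: Calculate: rate = 0.2 × 4 = 0.8 M/s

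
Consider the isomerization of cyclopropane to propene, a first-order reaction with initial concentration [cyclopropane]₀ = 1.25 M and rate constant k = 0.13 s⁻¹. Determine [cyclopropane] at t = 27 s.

0.03737 M

Step 1: For a first-order reaction: [cyclopropane] = [cyclopropane]₀ × e^(-kt)
Step 2: [cyclopropane] = 1.25 × e^(-0.13 × 27)
Step 3: [cyclopropane] = 1.25 × e^(-3.51)
Step 4: [cyclopropane] = 1.25 × 0.0298969 = 0.03737 M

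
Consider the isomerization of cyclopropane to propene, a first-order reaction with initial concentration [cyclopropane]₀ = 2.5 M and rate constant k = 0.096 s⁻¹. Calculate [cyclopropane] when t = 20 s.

0.3665 M

Step 1: For a first-order reaction: [cyclopropane] = [cyclopropane]₀ × e^(-kt)
Step 2: [cyclopropane] = 2.5 × e^(-0.096 × 20)
Step 3: [cyclopropane] = 2.5 × e^(-1.92)
Step 4: [cyclopropane] = 2.5 × 0.146607 = 0.3665 M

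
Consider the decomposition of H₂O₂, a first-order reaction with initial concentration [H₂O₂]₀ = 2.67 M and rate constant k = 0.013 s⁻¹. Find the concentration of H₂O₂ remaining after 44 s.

1.507 M

Step 1: For a first-order reaction: [H₂O₂] = [H₂O₂]₀ × e^(-kt)
Step 2: [H₂O₂] = 2.67 × e^(-0.013 × 44)
Step 3: [H₂O₂] = 2.67 × e^(-0.572)
Step 4: [H₂O₂] = 2.67 × 0.564396 = 1.507 M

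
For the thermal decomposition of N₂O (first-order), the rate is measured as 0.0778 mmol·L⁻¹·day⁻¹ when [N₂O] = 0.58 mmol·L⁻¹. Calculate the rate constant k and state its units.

0.1341 day⁻¹

Step 1: rate = k[N₂O]^1, so k = rate / [N₂O]^1.
Step 2: k = 0.0778 / (0.58)^1 = 0.0778 / 0.58.
Step 3: k = 0.1341 day⁻¹.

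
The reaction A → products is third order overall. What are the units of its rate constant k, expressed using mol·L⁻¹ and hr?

(mol·L⁻¹)⁻²·hr⁻¹

Step 1: For overall order n, rate = k × (concentration)^n.
Step 2: Rate has units mol·L⁻¹·hr⁻¹; concentration term has units (mol·L⁻¹)^3.
Step 3: k = rate / (concentration)^n, so units of k = (mol·L⁻¹)^(1-3)·hr⁻¹ = (mol·L⁻¹)⁻²·hr⁻¹.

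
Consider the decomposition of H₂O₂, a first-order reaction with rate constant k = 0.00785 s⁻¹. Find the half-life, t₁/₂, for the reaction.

88.3 s

Step 1: For a first-order reaction, t₁/₂ = ln(2)/k
Step 2: t₁/₂ = ln(2)/0.00785
Step 3: t₁/₂ = 0.6931/0.00785 = 88.3 s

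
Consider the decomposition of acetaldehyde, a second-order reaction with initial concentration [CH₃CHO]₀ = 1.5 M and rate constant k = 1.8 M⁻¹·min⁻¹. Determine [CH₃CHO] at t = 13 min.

0.04155 M

Step 1: For a second-order reaction: 1/[CH₃CHO] = 1/[CH₃CHO]₀ + kt
Step 2: 1/[CH₃CHO] = 1/1.5 + 1.8 × 13
Step 3: 1/[CH₃CHO] = 0.6667 + 23.4 = 24.07
Step 4: [CH₃CHO] = 1/24.07 = 0.04155 M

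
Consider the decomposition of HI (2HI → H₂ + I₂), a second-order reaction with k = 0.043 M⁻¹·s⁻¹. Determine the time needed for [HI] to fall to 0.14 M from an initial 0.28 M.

83.06 s

Step 1: For second-order: t = (1/[HI] - 1/[HI]₀)/k
Step 2: t = (1/0.14 - 1/0.28)/0.043
Step 3: t = (7.143 - 3.571)/0.043
Step 4: t = 3.571/0.043 = 83.06 s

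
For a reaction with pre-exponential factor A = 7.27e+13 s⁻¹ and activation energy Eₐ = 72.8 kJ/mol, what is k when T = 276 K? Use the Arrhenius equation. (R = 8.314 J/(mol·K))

1.21e+00 s⁻¹

Step 1: Use the Arrhenius equation: k = A × exp(-Eₐ/RT)
Step 2: Convert Eₐ to J/mol: 72.8 kJ/mol = 72800 J/mol
Step 3: Calculate the exponent: -Eₐ/(RT) = -72800/(8.314 × 276) = -31.72578
Step 4: k = 7.27e+13 × exp(-31.72578)
Step 5: k = 7.27e+13 × 1.66598e-14 = 1.2112e+00 s⁻¹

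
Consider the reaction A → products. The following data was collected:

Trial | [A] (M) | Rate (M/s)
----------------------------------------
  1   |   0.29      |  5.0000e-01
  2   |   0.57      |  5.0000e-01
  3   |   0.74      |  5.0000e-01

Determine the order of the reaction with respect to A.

zeroth order (0)

Step 1: Compare trials - when concentration changes, rate stays constant.
Step 2: rate₂/rate₁ = 5.0000e-01/5.0000e-01 = 1
Step 3: [A]₂/[A]₁ = 0.57/0.29 = 1.966
Step 4: Since rate ratio ≈ (conc ratio)^0, the reaction is zeroth order.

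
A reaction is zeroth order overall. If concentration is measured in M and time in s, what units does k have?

M·s⁻¹

Step 1: For overall order n, rate = k × (concentration)^n.
Step 2: Rate has units M·s⁻¹; concentration term has units M^0.
Step 3: k = rate / (concentration)^n, so units of k = M^(1-0)·s⁻¹ = M·s⁻¹.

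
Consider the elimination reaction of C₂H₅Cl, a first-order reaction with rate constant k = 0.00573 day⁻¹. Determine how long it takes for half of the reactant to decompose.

121 day

Step 1: For a first-order reaction, t₁/₂ = ln(2)/k
Step 2: t₁/₂ = ln(2)/0.00573
Step 3: t₁/₂ = 0.6931/0.00573 = 121 day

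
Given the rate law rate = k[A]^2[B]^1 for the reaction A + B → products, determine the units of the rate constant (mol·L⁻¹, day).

(mol·L⁻¹)⁻²·day⁻¹

Step 1: Overall order = 2 + 1 = 3.
Step 2: rate has units mol·L⁻¹·day⁻¹; [A]^2[B]^1 has units (mol·L⁻¹)^3.
Step 3: k = rate/([A]^2[B]^1), so units of k = (mol·L⁻¹)^(1-3)·day⁻¹ = (mol·L⁻¹)⁻²·day⁻¹.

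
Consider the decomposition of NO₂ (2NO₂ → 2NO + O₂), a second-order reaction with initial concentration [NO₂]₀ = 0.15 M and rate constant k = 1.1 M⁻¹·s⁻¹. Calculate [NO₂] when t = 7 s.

0.06961 M

Step 1: For a second-order reaction: 1/[NO₂] = 1/[NO₂]₀ + kt
Step 2: 1/[NO₂] = 1/0.15 + 1.1 × 7
Step 3: 1/[NO₂] = 6.667 + 7.7 = 14.37
Step 4: [NO₂] = 1/14.37 = 0.06961 M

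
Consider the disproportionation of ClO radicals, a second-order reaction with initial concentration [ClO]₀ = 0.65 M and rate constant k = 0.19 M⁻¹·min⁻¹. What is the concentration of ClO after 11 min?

0.2756 M

Step 1: For a second-order reaction: 1/[ClO] = 1/[ClO]₀ + kt
Step 2: 1/[ClO] = 1/0.65 + 0.19 × 11
Step 3: 1/[ClO] = 1.538 + 2.09 = 3.628
Step 4: [ClO] = 1/3.628 = 0.2756 M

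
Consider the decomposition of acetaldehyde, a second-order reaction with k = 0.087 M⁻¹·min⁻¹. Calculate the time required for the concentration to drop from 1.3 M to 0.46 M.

16.15 min

Step 1: For second-order: t = (1/[CH₃CHO] - 1/[CH₃CHO]₀)/k
Step 2: t = (1/0.46 - 1/1.3)/0.087
Step 3: t = (2.174 - 0.7692)/0.087
Step 4: t = 1.405/0.087 = 16.15 min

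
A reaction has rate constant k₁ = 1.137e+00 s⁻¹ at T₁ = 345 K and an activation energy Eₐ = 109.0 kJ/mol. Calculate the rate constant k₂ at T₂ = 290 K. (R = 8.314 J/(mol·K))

8.428e-04 s⁻¹

Step 1: Use the two-temperature Arrhenius form: ln(k₂/k₁) = -Eₐ/R × (1/T₂ - 1/T₁)
Step 2: Convert Eₐ to J/mol: 109.0 kJ/mol = 109000 J/mol
Step 3: 1/T₂ - 1/T₁ = 1/290 - 1/345 = 5.497251e-04 K⁻¹
Step 4: ln(k₂/k₁) = -109000/8.314 × 5.497251e-04 = -7.20712
Step 5: k₂ = k₁ × exp(-7.20712) = 1.137e+00 × 7.41289e-04 = 8.428e-04 s⁻¹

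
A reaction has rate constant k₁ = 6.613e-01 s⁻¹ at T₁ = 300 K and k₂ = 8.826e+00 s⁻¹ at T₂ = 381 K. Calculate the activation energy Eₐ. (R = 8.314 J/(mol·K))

30.4 kJ/mol

Step 1: Use the two-temperature Arrhenius form: ln(k₂/k₁) = -Eₐ/R × (1/T₂ - 1/T₁)
Step 2: ln(k₂/k₁) = ln(8.826e+00/6.613e-01) = ln(13.3464) = 2.59125
Step 3: 1/T₂ - 1/T₁ = 1/381 - 1/300 = -7.086614e-04 K⁻¹
Step 4: Eₐ = -R × ln(k₂/k₁) / (1/T₂ - 1/T₁) = -8.314 × 2.59125 / -7.086614e-04
Step 5: Eₐ = 3.0400e+04 J/mol = 30.4 kJ/mol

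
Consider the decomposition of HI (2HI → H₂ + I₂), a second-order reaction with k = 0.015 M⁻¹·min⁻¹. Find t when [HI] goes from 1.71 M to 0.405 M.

125.6 min

Step 1: For second-order: t = (1/[HI] - 1/[HI]₀)/k
Step 2: t = (1/0.405 - 1/1.71)/0.015
Step 3: t = (2.469 - 0.5848)/0.015
Step 4: t = 1.884/0.015 = 125.6 min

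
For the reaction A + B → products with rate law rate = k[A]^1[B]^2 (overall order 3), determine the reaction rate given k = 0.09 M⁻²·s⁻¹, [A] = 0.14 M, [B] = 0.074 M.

6.9e-05 M/s

Step 1: The rate law is rate = k[A]^1[B]^2, overall order = 1+2 = 3
Step 2: Substitute values: rate = 0.09 × (0.14)^1 × (0.074)^2
Step 3: rate = 0.09 × 0.14 × 0.005476 = 6.89976e-05 M/s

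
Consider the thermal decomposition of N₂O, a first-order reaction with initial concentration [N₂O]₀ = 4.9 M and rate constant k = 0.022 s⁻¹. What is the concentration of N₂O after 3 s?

4.587 M

Step 1: For a first-order reaction: [N₂O] = [N₂O]₀ × e^(-kt)
Step 2: [N₂O] = 4.9 × e^(-0.022 × 3)
Step 3: [N₂O] = 4.9 × e^(-0.066)
Step 4: [N₂O] = 4.9 × 0.936131 = 4.587 M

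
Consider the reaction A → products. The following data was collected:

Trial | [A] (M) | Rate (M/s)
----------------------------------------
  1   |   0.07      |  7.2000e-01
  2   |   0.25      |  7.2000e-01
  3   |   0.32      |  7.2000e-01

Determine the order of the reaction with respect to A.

zeroth order (0)

Step 1: Compare trials - when concentration changes, rate stays constant.
Step 2: rate₂/rate₁ = 7.2000e-01/7.2000e-01 = 1
Step 3: [A]₂/[A]₁ = 0.25/0.07 = 3.571
Step 4: Since rate ratio ≈ (conc ratio)^0, the reaction is zeroth order.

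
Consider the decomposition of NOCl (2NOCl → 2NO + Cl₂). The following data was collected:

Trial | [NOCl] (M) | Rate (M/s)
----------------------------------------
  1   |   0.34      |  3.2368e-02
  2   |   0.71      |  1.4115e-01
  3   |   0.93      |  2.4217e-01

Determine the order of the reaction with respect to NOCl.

second order (2)

Step 1: Compare trials to find order n where rate₂/rate₁ = ([NOCl]₂/[NOCl]₁)^n
Step 2: rate₂/rate₁ = 1.4115e-01/3.2368e-02 = 4.361
Step 3: [NOCl]₂/[NOCl]₁ = 0.71/0.34 = 2.088
Step 4: n = ln(4.361)/ln(2.088) = 2.00 ≈ 2
Step 5: The reaction is second order in NOCl.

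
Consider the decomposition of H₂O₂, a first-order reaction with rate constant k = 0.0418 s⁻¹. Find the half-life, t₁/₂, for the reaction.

16.58 s

Step 1: For a first-order reaction, t₁/₂ = ln(2)/k
Step 2: t₁/₂ = ln(2)/0.0418
Step 3: t₁/₂ = 0.6931/0.0418 = 16.58 s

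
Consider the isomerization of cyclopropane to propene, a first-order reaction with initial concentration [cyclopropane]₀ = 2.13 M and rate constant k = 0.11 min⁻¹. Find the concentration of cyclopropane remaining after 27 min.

0.1093 M

Step 1: For a first-order reaction: [cyclopropane] = [cyclopropane]₀ × e^(-kt)
Step 2: [cyclopropane] = 2.13 × e^(-0.11 × 27)
Step 3: [cyclopropane] = 2.13 × e^(-2.97)
Step 4: [cyclopropane] = 2.13 × 0.0513033 = 0.1093 M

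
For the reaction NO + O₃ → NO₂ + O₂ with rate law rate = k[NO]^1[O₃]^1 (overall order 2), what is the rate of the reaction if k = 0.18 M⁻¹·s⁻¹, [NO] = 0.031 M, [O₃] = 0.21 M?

0.001172 M/s

Step 1: The rate law is rate = k[NO]^1[O₃]^1, overall order = 1+1 = 2
Step 2: Substitute values: rate = 0.18 × (0.031)^1 × (0.21)^1
Step 3: rate = 0.18 × 0.031 × 0.21 = 0.0011718 M/s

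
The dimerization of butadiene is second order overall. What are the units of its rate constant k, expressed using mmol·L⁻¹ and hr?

(mmol·L⁻¹)⁻¹·hr⁻¹

Step 1: For overall order n, rate = k × (concentration)^n.
Step 2: Rate has units mmol·L⁻¹·hr⁻¹; concentration term has units (mmol·L⁻¹)^2.
Step 3: k = rate / (concentration)^n, so units of k = (mmol·L⁻¹)^(1-2)·hr⁻¹ = (mmol·L⁻¹)⁻¹·hr⁻¹.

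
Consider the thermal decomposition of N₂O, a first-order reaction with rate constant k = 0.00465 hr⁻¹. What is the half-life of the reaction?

149.1 hr

Step 1: For a first-order reaction, t₁/₂ = ln(2)/k
Step 2: t₁/₂ = ln(2)/0.00465
Step 3: t₁/₂ = 0.6931/0.00465 = 149.1 hr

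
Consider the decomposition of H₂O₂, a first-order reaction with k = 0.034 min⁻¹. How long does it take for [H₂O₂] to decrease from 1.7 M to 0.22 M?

60.14 min

Step 1: For first-order: t = ln([H₂O₂]₀/[H₂O₂])/k
Step 2: t = ln(1.7/0.22)/0.034
Step 3: t = ln(7.727)/0.034
Step 4: t = 2.045/0.034 = 60.14 min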